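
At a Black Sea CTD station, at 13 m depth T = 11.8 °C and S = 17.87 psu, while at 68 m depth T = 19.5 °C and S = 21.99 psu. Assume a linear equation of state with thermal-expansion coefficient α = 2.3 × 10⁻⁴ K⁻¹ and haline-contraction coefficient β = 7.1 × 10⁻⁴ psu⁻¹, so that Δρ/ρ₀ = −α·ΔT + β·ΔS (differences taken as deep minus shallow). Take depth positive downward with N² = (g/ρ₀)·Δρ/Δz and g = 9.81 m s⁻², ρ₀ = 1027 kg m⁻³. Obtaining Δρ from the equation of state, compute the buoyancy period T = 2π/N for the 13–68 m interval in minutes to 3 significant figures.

ΔT = +7.7 K, ΔS = +4.12 psu (deep − shallow).
Δρ/ρ₀ = −αΔT + βΔS = -1.771 × 10⁻³ + 2.9252 × 10⁻³ = 1.1542 × 10⁻³, so Δρ ≈ 1.185 kg m⁻³.
N² = (g/ρ₀)·Δρ/Δz = g·(Δρ/ρ₀)/Δz = 9.81 × 1.1542 × 10⁻³ / 55 = 2.0587 × 10⁻⁴ s⁻².
N = √(2.0587 × 10⁻⁴) = 0.014348 rad s⁻¹ → T = 2π/N = 437.91 s = 7.2985 min ≈ 7.30 min.

7.30 min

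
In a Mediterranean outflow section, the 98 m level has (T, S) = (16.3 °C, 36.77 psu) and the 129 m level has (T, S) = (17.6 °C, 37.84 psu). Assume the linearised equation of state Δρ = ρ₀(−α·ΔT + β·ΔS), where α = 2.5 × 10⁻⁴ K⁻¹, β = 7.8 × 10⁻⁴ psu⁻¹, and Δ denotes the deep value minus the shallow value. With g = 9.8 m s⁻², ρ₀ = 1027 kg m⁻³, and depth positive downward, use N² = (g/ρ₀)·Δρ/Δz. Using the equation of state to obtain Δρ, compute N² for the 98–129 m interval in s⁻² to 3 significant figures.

ΔT = +1.3 K, ΔS = +1.07 psu (deep − shallow).
Δρ/ρ₀ = −αΔT + βΔS = -3.25 × 10⁻⁴ + 8.346 × 10⁻⁴ = 5.096 × 10⁻⁴, so Δρ ≈ 0.5234 kg m⁻³.
N² = (g/ρ₀)·Δρ/Δz = g·(Δρ/ρ₀)/Δz = 9.8 × 5.096 × 10⁻⁴ / 31 = 1.6110 × 10⁻⁴ s⁻² ≈ 1.61 × 10⁻⁴ s⁻².

1.61 × 10⁻⁴ s⁻²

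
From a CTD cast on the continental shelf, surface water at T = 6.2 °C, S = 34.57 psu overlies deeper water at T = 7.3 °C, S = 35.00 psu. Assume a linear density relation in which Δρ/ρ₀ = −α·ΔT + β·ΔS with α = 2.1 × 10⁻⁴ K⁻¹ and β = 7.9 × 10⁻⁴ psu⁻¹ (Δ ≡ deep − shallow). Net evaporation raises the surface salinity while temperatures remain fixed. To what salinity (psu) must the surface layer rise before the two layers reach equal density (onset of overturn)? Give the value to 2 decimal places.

Neutral buoyancy requires −α(T_deep − T_surf) + β(S_deep − S_surf′) = 0.
S_surf′ = S_deep − (α/β)·ΔT = 35.00 − (2.1 × 10⁻⁴/7.9 × 10⁻⁴)·(+1.1) = 34.7076 psu.
Increase required: 34.7076 − 34.57 = 0.1376 psu.

34.71 psu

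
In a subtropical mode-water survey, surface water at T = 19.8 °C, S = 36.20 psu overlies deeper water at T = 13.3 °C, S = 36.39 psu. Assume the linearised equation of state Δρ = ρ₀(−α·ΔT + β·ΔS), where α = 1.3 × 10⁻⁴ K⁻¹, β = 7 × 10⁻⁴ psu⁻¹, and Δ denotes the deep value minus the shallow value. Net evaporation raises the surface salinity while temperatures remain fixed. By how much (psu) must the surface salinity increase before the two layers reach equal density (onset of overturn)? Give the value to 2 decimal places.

1.40 psu

Neutral buoyancy requires −α(T_deep − T_surf) + β(S_deep − S_surf′) = 0.
S_surf′ = S_deep − (α/β)·ΔT = 36.39 − (1.3 × 10⁻⁴/7 × 10⁻⁴)·(-6.5) = 37.5971 psu.
Increase required: 37.5971 − 36.20 = 1.3971 psu.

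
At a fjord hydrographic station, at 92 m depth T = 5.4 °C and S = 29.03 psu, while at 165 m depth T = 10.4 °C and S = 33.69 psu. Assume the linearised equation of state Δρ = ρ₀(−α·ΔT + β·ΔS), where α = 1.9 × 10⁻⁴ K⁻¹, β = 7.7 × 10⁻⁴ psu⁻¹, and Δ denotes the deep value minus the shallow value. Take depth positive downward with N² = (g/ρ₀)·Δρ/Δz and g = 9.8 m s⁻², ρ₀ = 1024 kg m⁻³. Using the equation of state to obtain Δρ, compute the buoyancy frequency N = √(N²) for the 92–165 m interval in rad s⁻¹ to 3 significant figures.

ΔT = +5.0 K, ΔS = +4.66 psu (deep − shallow).
Δρ/ρ₀ = −αΔT + βΔS = -9.50 × 10⁻⁴ + 3.5882 × 10⁻³ = 2.6382 × 10⁻³, so Δρ ≈ 2.702 kg m⁻³.
N² = (g/ρ₀)·Δρ/Δz = g·(Δρ/ρ₀)/Δz = 9.8 × 2.6382 × 10⁻³ / 73 = 3.5417 × 10⁻⁴ s⁻².
N = √(3.5417 × 10⁻⁴) = 0.018819 rad s⁻¹ ≈ 0.0188 rad s⁻¹.

0.0188 rad s⁻¹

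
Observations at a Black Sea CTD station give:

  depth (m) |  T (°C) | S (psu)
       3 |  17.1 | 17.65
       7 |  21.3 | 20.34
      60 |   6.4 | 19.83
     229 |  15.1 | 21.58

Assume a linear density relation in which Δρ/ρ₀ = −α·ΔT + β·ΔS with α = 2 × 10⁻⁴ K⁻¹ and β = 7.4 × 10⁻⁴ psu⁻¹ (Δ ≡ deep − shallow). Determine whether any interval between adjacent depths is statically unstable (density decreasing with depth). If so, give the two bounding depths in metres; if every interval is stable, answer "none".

60–229 m

Evaluate Δρ/ρ₀ = −αΔT + βΔS across each adjacent pair:
  3–7 m: −αΔT+βΔS = −(2 × 10⁻⁴)(+4.2)+(7.4 × 10⁻⁴)(+2.69) = 1.2 × 10⁻³ → stable
  7–60 m: −αΔT+βΔS = −(2 × 10⁻⁴)(-14.9)+(7.4 × 10⁻⁴)(-0.51) = 2.6 × 10⁻³ → stable
  60–229 m: −αΔT+βΔS = −(2 × 10⁻⁴)(+8.7)+(7.4 × 10⁻⁴)(+1.75) = -4.5 × 10⁻⁴ → UNSTABLE
The 60–229 m interval has Δρ < 0: lighter water underlies denser water.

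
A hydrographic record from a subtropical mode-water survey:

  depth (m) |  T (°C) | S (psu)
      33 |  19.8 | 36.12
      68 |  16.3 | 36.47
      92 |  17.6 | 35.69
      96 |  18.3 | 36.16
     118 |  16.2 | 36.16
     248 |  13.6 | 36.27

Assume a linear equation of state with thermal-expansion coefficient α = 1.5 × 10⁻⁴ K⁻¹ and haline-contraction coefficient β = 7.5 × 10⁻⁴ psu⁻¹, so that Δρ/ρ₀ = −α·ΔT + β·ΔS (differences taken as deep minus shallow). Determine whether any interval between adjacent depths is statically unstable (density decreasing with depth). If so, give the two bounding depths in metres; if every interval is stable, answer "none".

Evaluate Δρ/ρ₀ = −αΔT + βΔS across each adjacent pair:
  33–68 m: −αΔT+βΔS = −(1.5 × 10⁻⁴)(-3.5)+(7.5 × 10⁻⁴)(+0.35) = 7.9 × 10⁻⁴ → stable
  68–92 m: −αΔT+βΔS = −(1.5 × 10⁻⁴)(+1.3)+(7.5 × 10⁻⁴)(-0.78) = -7.8 × 10⁻⁴ → UNSTABLE
  92–96 m: −αΔT+βΔS = −(1.5 × 10⁻⁴)(+0.7)+(7.5 × 10⁻⁴)(+0.47) = 2.5 × 10⁻⁴ → stable
  96–118 m: −αΔT+βΔS = −(1.5 × 10⁻⁴)(-2.1)+(7.5 × 10⁻⁴)(+0.00) = 3.1 × 10⁻⁴ → stable
  118–248 m: −αΔT+βΔS = −(1.5 × 10⁻⁴)(-2.6)+(7.5 × 10⁻⁴)(+0.11) = 4.7 × 10⁻⁴ → stable
The 68–92 m interval has Δρ < 0: lighter water underlies denser water.

68–92 m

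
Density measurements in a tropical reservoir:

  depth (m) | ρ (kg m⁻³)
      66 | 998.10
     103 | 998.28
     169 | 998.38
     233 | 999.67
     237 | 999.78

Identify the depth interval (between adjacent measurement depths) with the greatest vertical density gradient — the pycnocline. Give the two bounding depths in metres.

Compute the density gradient over each adjacent pair:
  66–103 m: Δρ/Δz = 0.18/37 = 4.9 × 10⁻³ kg m⁻⁴
  103–169 m: Δρ/Δz = 0.10/66 = 1.5 × 10⁻³ kg m⁻⁴
  169–233 m: Δρ/Δz = 1.29/64 = 0.020 kg m⁻⁴
  233–237 m: Δρ/Δz = 0.11/4 = 0.028 kg m⁻⁴
The largest gradient is in the 233–237 m interval — the pycnocline.

233–237 m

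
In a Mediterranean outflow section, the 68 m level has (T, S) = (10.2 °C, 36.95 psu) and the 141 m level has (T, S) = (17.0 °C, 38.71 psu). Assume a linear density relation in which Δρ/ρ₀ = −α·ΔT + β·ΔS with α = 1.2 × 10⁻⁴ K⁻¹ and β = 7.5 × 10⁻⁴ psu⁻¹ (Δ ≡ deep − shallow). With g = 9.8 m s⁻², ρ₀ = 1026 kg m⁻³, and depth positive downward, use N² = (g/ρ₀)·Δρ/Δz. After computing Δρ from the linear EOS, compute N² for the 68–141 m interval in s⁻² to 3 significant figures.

6.77 × 10⁻⁵ s⁻²

ΔT = +6.8 K, ΔS = +1.76 psu (deep − shallow).
Δρ/ρ₀ = −αΔT + βΔS = -8.16 × 10⁻⁴ + 1.32 × 10⁻³ = 5.04 × 10⁻⁴, so Δρ ≈ 0.5171 kg m⁻³.
N² = (g/ρ₀)·Δρ/Δz = g·(Δρ/ρ₀)/Δz = 9.8 × 5.04 × 10⁻⁴ / 73 = 6.7660 × 10⁻⁵ s⁻² ≈ 6.77 × 10⁻⁵ s⁻².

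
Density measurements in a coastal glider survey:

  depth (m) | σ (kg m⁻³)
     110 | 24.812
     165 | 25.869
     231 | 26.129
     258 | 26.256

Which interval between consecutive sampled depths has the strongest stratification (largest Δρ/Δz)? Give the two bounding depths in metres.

Compute the density gradient over each adjacent pair:
  110–165 m: Δρ/Δz = 1.057/55 = 0.019 kg m⁻⁴
  165–231 m: Δρ/Δz = 0.260/66 = 3.9 × 10⁻³ kg m⁻⁴
  231–258 m: Δρ/Δz = 0.127/27 = 4.7 × 10⁻³ kg m⁻⁴
The largest gradient is in the 110–165 m interval — the pycnocline.

110–165 m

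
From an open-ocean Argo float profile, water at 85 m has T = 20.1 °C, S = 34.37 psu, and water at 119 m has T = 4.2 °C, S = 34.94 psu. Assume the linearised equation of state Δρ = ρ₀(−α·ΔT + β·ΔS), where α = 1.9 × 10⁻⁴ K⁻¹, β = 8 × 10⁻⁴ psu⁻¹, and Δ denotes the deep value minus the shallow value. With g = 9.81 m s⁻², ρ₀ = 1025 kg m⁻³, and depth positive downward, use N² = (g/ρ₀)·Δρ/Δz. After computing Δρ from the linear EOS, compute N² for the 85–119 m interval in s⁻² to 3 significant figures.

ΔT = -15.9 K, ΔS = +0.57 psu (deep − shallow).
Δρ/ρ₀ = −αΔT + βΔS = 3.021 × 10⁻³ + 4.56 × 10⁻⁴ = 3.477 × 10⁻³, so Δρ ≈ 3.564 kg m⁻³.
N² = (g/ρ₀)·Δρ/Δz = g·(Δρ/ρ₀)/Δz = 9.81 × 3.477 × 10⁻³ / 34 = 1.0032 × 10⁻³ s⁻² ≈ 1.00 × 10⁻³ s⁻².

1.00 × 10⁻³ s⁻²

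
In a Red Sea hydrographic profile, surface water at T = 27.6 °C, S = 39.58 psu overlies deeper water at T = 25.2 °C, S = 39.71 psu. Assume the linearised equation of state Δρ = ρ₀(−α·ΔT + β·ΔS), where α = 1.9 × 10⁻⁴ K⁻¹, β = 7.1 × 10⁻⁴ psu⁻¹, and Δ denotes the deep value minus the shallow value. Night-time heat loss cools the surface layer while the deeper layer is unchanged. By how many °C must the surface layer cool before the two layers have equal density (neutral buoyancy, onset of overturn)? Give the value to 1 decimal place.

2.9 °C

Neutral buoyancy requires Δρ = 0, i.e. −α(T_deep − T_surf′) + β(S_deep − S_surf) = 0.
T_surf′ = T_deep − (β/α)·ΔS = 25.2 − (7.1 × 10⁻⁴/1.9 × 10⁻⁴)·(+0.13) = 24.714 °C.
Cooling required: 27.6 − (24.714) = 2.886 °C.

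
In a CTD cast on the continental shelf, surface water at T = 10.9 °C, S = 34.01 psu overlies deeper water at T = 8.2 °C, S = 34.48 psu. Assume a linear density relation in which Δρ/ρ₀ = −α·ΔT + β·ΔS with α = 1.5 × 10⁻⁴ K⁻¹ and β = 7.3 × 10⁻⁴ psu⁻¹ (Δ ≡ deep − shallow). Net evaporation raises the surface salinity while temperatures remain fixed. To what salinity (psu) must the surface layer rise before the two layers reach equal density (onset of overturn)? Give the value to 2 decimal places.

35.03 psu

Neutral buoyancy requires −α(T_deep − T_surf) + β(S_deep − S_surf′) = 0.
S_surf′ = S_deep − (α/β)·ΔT = 34.48 − (1.5 × 10⁻⁴/7.3 × 10⁻⁴)·(-2.7) = 35.0348 psu.
Increase required: 35.0348 − 34.01 = 1.0248 psu.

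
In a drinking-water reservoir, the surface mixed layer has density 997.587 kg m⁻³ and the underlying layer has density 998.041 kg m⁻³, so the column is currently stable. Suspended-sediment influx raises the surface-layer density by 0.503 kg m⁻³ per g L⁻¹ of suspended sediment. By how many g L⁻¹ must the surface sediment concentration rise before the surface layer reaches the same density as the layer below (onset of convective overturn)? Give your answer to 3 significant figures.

Density deficit of the surface layer: 998.041 − 997.587 = 0.454 kg m⁻³.
Required change = 0.454 / 0.503 = 0.903 g L⁻¹.

0.903 g L⁻¹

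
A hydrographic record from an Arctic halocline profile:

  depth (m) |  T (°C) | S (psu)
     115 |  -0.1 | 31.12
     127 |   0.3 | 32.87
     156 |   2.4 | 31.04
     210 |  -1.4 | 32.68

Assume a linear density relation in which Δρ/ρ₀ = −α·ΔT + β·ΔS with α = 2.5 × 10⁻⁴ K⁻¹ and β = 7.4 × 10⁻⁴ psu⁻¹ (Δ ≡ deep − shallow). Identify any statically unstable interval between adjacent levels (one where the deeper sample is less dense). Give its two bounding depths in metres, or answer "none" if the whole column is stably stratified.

Evaluate Δρ/ρ₀ = −αΔT + βΔS across each adjacent pair:
  115–127 m: −αΔT+βΔS = −(2.5 × 10⁻⁴)(+0.4)+(7.4 × 10⁻⁴)(+1.75) = 1.2 × 10⁻³ → stable
  127–156 m: −αΔT+βΔS = −(2.5 × 10⁻⁴)(+2.1)+(7.4 × 10⁻⁴)(-1.83) = -1.9 × 10⁻³ → UNSTABLE
  156–210 m: −αΔT+βΔS = −(2.5 × 10⁻⁴)(-3.8)+(7.4 × 10⁻⁴)(+1.64) = 2.2 × 10⁻³ → stable
The 127–156 m interval has Δρ < 0: lighter water underlies denser water.

127–156 m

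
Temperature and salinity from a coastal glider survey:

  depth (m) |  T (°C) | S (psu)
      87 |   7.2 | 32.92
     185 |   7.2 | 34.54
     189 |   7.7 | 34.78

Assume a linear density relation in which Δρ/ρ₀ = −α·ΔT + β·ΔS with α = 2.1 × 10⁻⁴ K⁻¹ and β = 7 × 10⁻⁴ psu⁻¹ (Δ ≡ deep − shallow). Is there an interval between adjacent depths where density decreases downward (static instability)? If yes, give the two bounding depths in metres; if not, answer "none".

none

Evaluate Δρ/ρ₀ = −αΔT + βΔS across each adjacent pair:
  87–185 m: −αΔT+βΔS = −(2.1 × 10⁻⁴)(+0.0)+(7 × 10⁻⁴)(+1.62) = 1.1 × 10⁻³ → stable
  185–189 m: −αΔT+βΔS = −(2.1 × 10⁻⁴)(+0.5)+(7 × 10⁻⁴)(+0.24) = 6.3 × 10⁻⁵ → stable
Every interval has Δρ > 0: the column is stably stratified throughout.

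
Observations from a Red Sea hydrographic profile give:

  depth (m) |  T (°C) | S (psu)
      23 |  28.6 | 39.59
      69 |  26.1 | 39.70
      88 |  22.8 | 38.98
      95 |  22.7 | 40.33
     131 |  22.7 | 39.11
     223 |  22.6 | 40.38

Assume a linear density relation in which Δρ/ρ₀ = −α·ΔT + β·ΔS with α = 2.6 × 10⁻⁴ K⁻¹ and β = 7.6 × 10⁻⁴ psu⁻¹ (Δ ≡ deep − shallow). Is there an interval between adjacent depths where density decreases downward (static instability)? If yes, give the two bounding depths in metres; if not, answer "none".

95–131 m

Evaluate Δρ/ρ₀ = −αΔT + βΔS across each adjacent pair:
  23–69 m: −αΔT+βΔS = −(2.6 × 10⁻⁴)(-2.5)+(7.6 × 10⁻⁴)(+0.11) = 7.3 × 10⁻⁴ → stable
  69–88 m: −αΔT+βΔS = −(2.6 × 10⁻⁴)(-3.3)+(7.6 × 10⁻⁴)(-0.72) = 3.1 × 10⁻⁴ → stable
  88–95 m: −αΔT+βΔS = −(2.6 × 10⁻⁴)(-0.1)+(7.6 × 10⁻⁴)(+1.35) = 1.1 × 10⁻³ → stable
  95–131 m: −αΔT+βΔS = −(2.6 × 10⁻⁴)(+0.0)+(7.6 × 10⁻⁴)(-1.22) = -9.3 × 10⁻⁴ → UNSTABLE
  131–223 m: −αΔT+βΔS = −(2.6 × 10⁻⁴)(-0.1)+(7.6 × 10⁻⁴)(+1.27) = 9.9 × 10⁻⁴ → stable
The 95–131 m interval has Δρ < 0: lighter water underlies denser water.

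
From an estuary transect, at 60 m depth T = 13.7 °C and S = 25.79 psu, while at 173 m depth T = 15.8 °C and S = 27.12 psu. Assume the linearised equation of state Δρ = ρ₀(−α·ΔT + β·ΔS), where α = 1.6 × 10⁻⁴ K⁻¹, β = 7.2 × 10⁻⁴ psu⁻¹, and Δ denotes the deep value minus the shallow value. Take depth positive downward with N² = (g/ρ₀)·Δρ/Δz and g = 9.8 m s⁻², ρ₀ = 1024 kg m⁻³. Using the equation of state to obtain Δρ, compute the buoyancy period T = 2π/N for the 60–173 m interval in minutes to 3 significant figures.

ΔT = +2.1 K, ΔS = +1.33 psu (deep − shallow).
Δρ/ρ₀ = −αΔT + βΔS = -3.36 × 10⁻⁴ + 9.576 × 10⁻⁴ = 6.216 × 10⁻⁴, so Δρ ≈ 0.6365 kg m⁻³.
N² = (g/ρ₀)·Δρ/Δz = g·(Δρ/ρ₀)/Δz = 9.8 × 6.216 × 10⁻⁴ / 113 = 5.3909 × 10⁻⁵ s⁻².
N = √(5.3909 × 10⁻⁵) = 7.3423 × 10⁻³ rad s⁻¹ → T = 2π/N = 855.75 s = 14.262 min ≈ 14.3 min.

14.3 min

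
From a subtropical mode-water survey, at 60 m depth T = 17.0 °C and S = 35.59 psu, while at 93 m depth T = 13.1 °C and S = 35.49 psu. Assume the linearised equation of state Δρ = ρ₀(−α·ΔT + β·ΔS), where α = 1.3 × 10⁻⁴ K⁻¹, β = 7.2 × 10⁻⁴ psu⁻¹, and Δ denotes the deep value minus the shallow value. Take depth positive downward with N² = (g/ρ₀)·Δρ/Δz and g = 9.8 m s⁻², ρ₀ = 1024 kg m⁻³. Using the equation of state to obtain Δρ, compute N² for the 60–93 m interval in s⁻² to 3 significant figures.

ΔT = -3.9 K, ΔS = -0.10 psu (deep − shallow).
Δρ/ρ₀ = −αΔT + βΔS = 5.07 × 10⁻⁴ − 7.20 × 10⁻⁵ = 4.35 × 10⁻⁴, so Δρ ≈ 0.4454 kg m⁻³.
N² = (g/ρ₀)·Δρ/Δz = g·(Δρ/ρ₀)/Δz = 9.8 × 4.35 × 10⁻⁴ / 33 = 1.2918 × 10⁻⁴ s⁻² ≈ 1.29 × 10⁻⁴ s⁻².

1.29 × 10⁻⁴ s⁻²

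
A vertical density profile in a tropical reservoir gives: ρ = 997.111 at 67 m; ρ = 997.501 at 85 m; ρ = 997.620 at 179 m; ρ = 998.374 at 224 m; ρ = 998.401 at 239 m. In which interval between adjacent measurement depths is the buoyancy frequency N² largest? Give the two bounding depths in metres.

Compute the density gradient over each adjacent pair:
  67–85 m: Δρ/Δz = 0.390/18 = 0.022 kg m⁻⁴
  85–179 m: Δρ/Δz = 0.119/94 = 1.3 × 10⁻³ kg m⁻⁴
  179–224 m: Δρ/Δz = 0.754/45 = 0.017 kg m⁻⁴
  224–239 m: Δρ/Δz = 0.027/15 = 1.8 × 10⁻³ kg m⁻⁴
The largest gradient is in the 67–85 m interval — the pycnocline.

67–85 m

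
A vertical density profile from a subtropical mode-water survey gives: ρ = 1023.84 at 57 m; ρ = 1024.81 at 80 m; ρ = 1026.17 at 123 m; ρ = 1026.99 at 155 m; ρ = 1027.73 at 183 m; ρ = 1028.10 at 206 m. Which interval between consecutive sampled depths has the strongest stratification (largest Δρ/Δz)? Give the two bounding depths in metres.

57–80 m

Compute the density gradient over each adjacent pair:
  57–80 m: Δρ/Δz = 0.97/23 = 0.042 kg m⁻⁴
  80–123 m: Δρ/Δz = 1.36/43 = 0.032 kg m⁻⁴
  123–155 m: Δρ/Δz = 0.82/32 = 0.026 kg m⁻⁴
  155–183 m: Δρ/Δz = 0.74/28 = 0.026 kg m⁻⁴
  183–206 m: Δρ/Δz = 0.37/23 = 0.016 kg m⁻⁴
The largest gradient is in the 57–80 m interval — the pycnocline.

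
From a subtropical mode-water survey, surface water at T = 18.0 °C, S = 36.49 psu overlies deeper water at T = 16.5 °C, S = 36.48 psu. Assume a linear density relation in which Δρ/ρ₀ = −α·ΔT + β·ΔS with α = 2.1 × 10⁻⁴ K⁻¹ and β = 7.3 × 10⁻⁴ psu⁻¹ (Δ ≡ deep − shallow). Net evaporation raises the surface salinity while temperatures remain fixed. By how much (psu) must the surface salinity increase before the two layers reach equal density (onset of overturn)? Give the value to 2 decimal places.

Neutral buoyancy requires −α(T_deep − T_surf) + β(S_deep − S_surf′) = 0.
S_surf′ = S_deep − (α/β)·ΔT = 36.48 − (2.1 × 10⁻⁴/7.3 × 10⁻⁴)·(-1.5) = 36.9115 psu.
Increase required: 36.9115 − 36.49 = 0.4215 psu.

0.42 psu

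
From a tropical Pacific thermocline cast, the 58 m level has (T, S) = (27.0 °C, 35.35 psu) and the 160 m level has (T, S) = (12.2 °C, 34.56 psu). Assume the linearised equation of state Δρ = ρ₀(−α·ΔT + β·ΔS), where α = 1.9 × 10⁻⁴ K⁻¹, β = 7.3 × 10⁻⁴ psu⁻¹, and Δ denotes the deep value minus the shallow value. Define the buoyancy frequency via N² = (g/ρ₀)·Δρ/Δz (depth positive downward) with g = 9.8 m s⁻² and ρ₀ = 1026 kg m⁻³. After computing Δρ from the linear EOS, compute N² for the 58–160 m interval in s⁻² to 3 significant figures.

2.15 × 10⁻⁴ s⁻²

ΔT = -14.8 K, ΔS = -0.79 psu (deep − shallow).
Δρ/ρ₀ = −αΔT + βΔS = 2.812 × 10⁻³ − 5.767 × 10⁻⁴ = 2.2353 × 10⁻³, so Δρ ≈ 2.293 kg m⁻³.
N² = (g/ρ₀)·Δρ/Δz = g·(Δρ/ρ₀)/Δz = 9.8 × 2.2353 × 10⁻³ / 102 = 2.1476 × 10⁻⁴ s⁻² ≈ 2.15 × 10⁻⁴ s⁻².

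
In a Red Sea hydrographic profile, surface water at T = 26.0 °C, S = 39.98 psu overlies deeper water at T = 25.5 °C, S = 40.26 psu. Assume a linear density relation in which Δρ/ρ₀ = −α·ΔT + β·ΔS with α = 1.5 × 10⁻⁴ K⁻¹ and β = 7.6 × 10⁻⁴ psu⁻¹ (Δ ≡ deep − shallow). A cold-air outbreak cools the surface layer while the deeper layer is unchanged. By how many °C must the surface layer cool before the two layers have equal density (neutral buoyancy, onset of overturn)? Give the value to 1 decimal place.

Neutral buoyancy requires Δρ = 0, i.e. −α(T_deep − T_surf′) + β(S_deep − S_surf) = 0.
T_surf′ = T_deep − (β/α)·ΔS = 25.5 − (7.6 × 10⁻⁴/1.5 × 10⁻⁴)·(+0.28) = 24.081 °C.
Cooling required: 26.0 − (24.081) = 1.919 °C.

1.9 °C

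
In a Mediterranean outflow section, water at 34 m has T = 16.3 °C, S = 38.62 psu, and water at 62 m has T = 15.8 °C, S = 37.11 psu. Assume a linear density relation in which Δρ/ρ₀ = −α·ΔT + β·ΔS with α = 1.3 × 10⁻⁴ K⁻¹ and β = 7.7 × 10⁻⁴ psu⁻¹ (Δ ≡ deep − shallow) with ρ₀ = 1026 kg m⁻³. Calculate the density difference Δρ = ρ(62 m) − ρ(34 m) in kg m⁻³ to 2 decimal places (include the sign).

-1.13 kg m⁻³

ΔT = -0.5 K, ΔS = -1.51 psu (deep − shallow).
Δρ/ρ₀ = −(1.3 × 10⁻⁴)(-0.5) + (7.7 × 10⁻⁴)(-1.51) = -1.0977 × 10⁻³.
Δρ = 1026 × (-1.0977 × 10⁻³) = -1.13 kg m⁻³.
Negative Δρ: lighter below, statically unstable.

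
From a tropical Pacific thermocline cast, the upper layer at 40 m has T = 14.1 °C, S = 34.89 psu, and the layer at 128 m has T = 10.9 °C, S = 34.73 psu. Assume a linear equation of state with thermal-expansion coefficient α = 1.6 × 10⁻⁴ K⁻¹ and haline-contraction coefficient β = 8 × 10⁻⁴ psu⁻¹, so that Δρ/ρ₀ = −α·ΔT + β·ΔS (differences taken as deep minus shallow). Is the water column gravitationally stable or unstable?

stable

ΔT = 10.9 − 14.1 = -3.2 K and ΔS = 34.73 − 34.89 = -0.16 psu (deep − shallow).
−αΔT = 5.12 × 10⁻⁴; βΔS = -1.28 × 10⁻⁴; sum Δρ/ρ₀ = 3.84 × 10⁻⁴.
Δρ/ρ₀ > 0, so Δρ > 0: deeper water is denser → statically stable.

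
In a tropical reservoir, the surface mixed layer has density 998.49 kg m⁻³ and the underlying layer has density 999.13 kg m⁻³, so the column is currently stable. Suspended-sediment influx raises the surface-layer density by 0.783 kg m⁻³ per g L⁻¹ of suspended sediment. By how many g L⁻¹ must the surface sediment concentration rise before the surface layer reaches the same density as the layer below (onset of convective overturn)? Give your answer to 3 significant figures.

Density deficit of the surface layer: 999.13 − 998.49 = 0.64 kg m⁻³.
Required change = 0.64 / 0.783 = 0.817 g L⁻¹.

0.817 g L⁻¹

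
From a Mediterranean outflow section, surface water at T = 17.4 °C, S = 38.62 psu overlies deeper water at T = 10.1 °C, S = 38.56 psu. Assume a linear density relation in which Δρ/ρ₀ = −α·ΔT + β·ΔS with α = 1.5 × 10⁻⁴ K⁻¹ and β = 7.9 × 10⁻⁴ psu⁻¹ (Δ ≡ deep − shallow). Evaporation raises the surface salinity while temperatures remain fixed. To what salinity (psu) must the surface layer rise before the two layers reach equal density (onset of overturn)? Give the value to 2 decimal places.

Neutral buoyancy requires −α(T_deep − T_surf) + β(S_deep − S_surf′) = 0.
S_surf′ = S_deep − (α/β)·ΔT = 38.56 − (1.5 × 10⁻⁴/7.9 × 10⁻⁴)·(-7.3) = 39.9461 psu.
Increase required: 39.9461 − 38.62 = 1.3261 psu.

39.95 psu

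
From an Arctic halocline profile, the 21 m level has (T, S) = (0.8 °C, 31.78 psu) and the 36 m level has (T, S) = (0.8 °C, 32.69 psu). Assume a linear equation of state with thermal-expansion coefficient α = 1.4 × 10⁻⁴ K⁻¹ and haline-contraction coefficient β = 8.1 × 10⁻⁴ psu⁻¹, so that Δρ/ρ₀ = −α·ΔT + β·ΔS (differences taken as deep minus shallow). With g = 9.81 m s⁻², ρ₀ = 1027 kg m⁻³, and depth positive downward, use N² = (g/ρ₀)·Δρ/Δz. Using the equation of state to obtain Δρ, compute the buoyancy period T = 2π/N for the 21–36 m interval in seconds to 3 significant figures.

ΔT = +0.0 K, ΔS = +0.91 psu (deep − shallow).
Δρ/ρ₀ = −αΔT + βΔS = 0 + 7.371 × 10⁻⁴ = 7.371 × 10⁻⁴, so Δρ ≈ 0.7570 kg m⁻³.
N² = (g/ρ₀)·Δρ/Δz = g·(Δρ/ρ₀)/Δz = 9.81 × 7.371 × 10⁻⁴ / 15 = 4.8206 × 10⁻⁴ s⁻².
N = √(4.8206 × 10⁻⁴) = 0.021956 rad s⁻¹ → T = 2π/N = 286.17 s ≈ 286 s.

286 s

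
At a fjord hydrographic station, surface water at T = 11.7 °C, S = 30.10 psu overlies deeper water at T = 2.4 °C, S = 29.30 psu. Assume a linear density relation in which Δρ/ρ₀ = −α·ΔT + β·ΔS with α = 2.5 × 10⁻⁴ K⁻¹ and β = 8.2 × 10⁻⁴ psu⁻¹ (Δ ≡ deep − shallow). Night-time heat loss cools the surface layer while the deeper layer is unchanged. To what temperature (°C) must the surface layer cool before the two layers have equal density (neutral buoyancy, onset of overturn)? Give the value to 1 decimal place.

5.0 °C

Neutral buoyancy requires Δρ = 0, i.e. −α(T_deep − T_surf′) + β(S_deep − S_surf) = 0.
T_surf′ = T_deep − (β/α)·ΔS = 2.4 − (8.2 × 10⁻⁴/2.5 × 10⁻⁴)·(-0.80) = 5.024 °C.
Cooling required: 11.7 − (5.024) = 6.676 °C.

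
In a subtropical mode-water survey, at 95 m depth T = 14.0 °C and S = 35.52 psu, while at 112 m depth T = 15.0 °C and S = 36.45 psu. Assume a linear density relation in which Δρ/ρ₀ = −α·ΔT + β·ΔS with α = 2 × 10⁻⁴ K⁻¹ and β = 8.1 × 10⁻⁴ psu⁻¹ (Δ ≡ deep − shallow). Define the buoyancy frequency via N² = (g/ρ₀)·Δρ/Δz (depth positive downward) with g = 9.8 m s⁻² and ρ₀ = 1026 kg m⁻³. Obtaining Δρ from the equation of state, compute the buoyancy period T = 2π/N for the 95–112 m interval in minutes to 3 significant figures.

ΔT = +1.0 K, ΔS = +0.93 psu (deep − shallow).
Δρ/ρ₀ = −αΔT + βΔS = -2.00 × 10⁻⁴ + 7.533 × 10⁻⁴ = 5.533 × 10⁻⁴, so Δρ ≈ 0.5677 kg m⁻³.
N² = (g/ρ₀)·Δρ/Δz = g·(Δρ/ρ₀)/Δz = 9.8 × 5.533 × 10⁻⁴ / 17 = 3.1896 × 10⁻⁴ s⁻².
N = √(3.1896 × 10⁻⁴) = 0.017859 rad s⁻¹ → T = 2π/N = 351.82 s = 5.8637 min ≈ 5.86 min.

5.86 min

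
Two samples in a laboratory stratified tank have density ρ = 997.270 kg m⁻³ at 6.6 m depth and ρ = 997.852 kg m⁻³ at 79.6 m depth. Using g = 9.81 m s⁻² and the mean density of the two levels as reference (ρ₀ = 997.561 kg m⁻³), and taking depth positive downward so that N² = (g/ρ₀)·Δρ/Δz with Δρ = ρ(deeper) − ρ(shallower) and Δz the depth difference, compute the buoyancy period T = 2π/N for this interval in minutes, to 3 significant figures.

Δρ = 997.852 − 997.270 = 0.582 kg m⁻³ over Δz = 79.6 − 6.6 = 73 m.
N² = (9.81/997.561) × (0.582/73) = 7.8402 × 10⁻⁵ s⁻².
N = √(7.8402 × 10⁻⁵) = 8.8545 × 10⁻³ rad s⁻¹, so T = 2π/N = 709.60 s = 11.827 min ≈ 11.8 min.

11.8 min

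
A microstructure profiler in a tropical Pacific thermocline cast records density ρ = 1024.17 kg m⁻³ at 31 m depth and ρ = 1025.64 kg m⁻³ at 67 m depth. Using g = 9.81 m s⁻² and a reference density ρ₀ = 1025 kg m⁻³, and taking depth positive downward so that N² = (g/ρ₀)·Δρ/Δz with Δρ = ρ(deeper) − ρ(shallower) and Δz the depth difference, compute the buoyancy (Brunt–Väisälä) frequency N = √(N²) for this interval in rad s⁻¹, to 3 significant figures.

0.0198 rad s⁻¹

Δρ = 1025.64 − 1024.17 = 1.47 kg m⁻³ over Δz = 67 − 31 = 36 m.
N² = (9.81/1025) × (1.47/36) = 3.9080 × 10⁻⁴ s⁻².
N = √(3.9080 × 10⁻⁴) = 0.019769 rad s⁻¹ ≈ 0.0198 rad s⁻¹.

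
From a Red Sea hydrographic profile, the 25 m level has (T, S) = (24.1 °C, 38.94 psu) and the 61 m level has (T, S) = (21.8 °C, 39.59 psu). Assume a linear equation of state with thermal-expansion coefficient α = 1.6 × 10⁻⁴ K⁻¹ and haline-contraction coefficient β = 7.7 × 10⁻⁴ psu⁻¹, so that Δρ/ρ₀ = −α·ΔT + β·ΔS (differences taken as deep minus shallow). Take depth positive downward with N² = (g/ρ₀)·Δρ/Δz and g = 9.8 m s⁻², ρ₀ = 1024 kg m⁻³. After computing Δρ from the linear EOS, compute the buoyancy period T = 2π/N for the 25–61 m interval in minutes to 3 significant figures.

6.81 min

ΔT = -2.3 K, ΔS = +0.65 psu (deep − shallow).
Δρ/ρ₀ = −αΔT + βΔS = 3.68 × 10⁻⁴ + 5.005 × 10⁻⁴ = 8.685 × 10⁻⁴, so Δρ ≈ 0.8893 kg m⁻³.
N² = (g/ρ₀)·Δρ/Δz = g·(Δρ/ρ₀)/Δz = 9.8 × 8.685 × 10⁻⁴ / 36 = 2.3642 × 10⁻⁴ s⁻².
N = √(2.3642 × 10⁻⁴) = 0.015376 rad s⁻¹ → T = 2π/N = 408.64 s = 6.8107 min ≈ 6.81 min.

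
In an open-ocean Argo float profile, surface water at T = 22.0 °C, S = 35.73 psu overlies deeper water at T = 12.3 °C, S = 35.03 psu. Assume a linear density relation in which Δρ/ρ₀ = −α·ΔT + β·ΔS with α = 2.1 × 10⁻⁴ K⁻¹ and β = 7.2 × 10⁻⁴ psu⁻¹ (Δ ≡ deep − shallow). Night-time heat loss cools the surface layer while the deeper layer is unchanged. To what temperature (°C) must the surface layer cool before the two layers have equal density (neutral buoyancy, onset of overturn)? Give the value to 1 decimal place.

14.7 °C

Neutral buoyancy requires Δρ = 0, i.e. −α(T_deep − T_surf′) + β(S_deep − S_surf) = 0.
T_surf′ = T_deep − (β/α)·ΔS = 12.3 − (7.2 × 10⁻⁴/2.1 × 10⁻⁴)·(-0.70) = 14.700 °C.
Cooling required: 22.0 − (14.700) = 7.300 °C.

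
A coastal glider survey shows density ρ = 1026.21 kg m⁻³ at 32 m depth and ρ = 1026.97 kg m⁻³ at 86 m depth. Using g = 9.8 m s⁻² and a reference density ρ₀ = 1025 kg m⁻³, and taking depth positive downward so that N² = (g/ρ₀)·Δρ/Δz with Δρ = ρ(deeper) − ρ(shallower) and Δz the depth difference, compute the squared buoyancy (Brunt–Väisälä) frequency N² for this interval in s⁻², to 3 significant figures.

Δρ = 1026.97 − 1026.21 = 0.76 kg m⁻³ over Δz = 86 − 32 = 54 m.
N² = (9.8/1025) × (0.76/54) = 1.3456 × 10⁻⁴ s⁻² ≈ 1.35 × 10⁻⁴ s⁻².

1.35 × 10⁻⁴ s⁻²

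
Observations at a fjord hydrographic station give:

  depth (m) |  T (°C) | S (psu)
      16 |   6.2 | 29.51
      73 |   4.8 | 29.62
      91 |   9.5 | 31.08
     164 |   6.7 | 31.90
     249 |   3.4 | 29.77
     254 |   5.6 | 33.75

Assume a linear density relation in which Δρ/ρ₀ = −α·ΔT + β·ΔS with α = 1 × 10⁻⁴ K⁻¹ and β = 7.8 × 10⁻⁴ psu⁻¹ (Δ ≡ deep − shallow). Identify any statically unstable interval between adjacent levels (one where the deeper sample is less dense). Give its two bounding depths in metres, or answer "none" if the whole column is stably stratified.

Evaluate Δρ/ρ₀ = −αΔT + βΔS across each adjacent pair:
  16–73 m: −αΔT+βΔS = −(1 × 10⁻⁴)(-1.4)+(7.8 × 10⁻⁴)(+0.11) = 2.3 × 10⁻⁴ → stable
  73–91 m: −αΔT+βΔS = −(1 × 10⁻⁴)(+4.7)+(7.8 × 10⁻⁴)(+1.46) = 6.7 × 10⁻⁴ → stable
  91–164 m: −αΔT+βΔS = −(1 × 10⁻⁴)(-2.8)+(7.8 × 10⁻⁴)(+0.82) = 9.2 × 10⁻⁴ → stable
  164–249 m: −αΔT+βΔS = −(1 × 10⁻⁴)(-3.3)+(7.8 × 10⁻⁴)(-2.13) = -1.3 × 10⁻³ → UNSTABLE
  249–254 m: −αΔT+βΔS = −(1 × 10⁻⁴)(+2.2)+(7.8 × 10⁻⁴)(+3.98) = 2.9 × 10⁻³ → stable
The 164–249 m interval has Δρ < 0: lighter water underlies denser water.

164–249 m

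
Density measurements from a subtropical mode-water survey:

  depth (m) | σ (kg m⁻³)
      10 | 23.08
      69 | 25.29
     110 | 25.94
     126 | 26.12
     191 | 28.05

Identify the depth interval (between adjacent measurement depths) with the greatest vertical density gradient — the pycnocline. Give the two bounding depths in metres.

10–69 m

Compute the density gradient over each adjacent pair:
  10–69 m: Δρ/Δz = 2.21/59 = 0.037 kg m⁻⁴
  69–110 m: Δρ/Δz = 0.65/41 = 0.016 kg m⁻⁴
  110–126 m: Δρ/Δz = 0.18/16 = 0.011 kg m⁻⁴
  126–191 m: Δρ/Δz = 1.93/65 = 0.030 kg m⁻⁴
The largest gradient is in the 10–69 m interval — the pycnocline.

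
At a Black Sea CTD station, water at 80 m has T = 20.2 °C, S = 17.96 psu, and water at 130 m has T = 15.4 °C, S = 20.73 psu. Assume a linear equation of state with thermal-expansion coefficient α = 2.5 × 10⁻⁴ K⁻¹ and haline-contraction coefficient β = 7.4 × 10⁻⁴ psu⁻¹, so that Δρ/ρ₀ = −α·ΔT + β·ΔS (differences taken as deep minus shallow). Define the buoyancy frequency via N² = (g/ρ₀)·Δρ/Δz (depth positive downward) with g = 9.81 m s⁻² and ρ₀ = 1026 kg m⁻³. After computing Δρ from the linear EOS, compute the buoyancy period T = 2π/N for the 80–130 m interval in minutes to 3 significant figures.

ΔT = -4.8 K, ΔS = +2.77 psu (deep − shallow).
Δρ/ρ₀ = −αΔT + βΔS = 1.20 × 10⁻³ + 2.0498 × 10⁻³ = 3.2498 × 10⁻³, so Δρ ≈ 3.334 kg m⁻³.
N² = (g/ρ₀)·Δρ/Δz = g·(Δρ/ρ₀)/Δz = 9.81 × 3.2498 × 10⁻³ / 50 = 6.3761 × 10⁻⁴ s⁻².
N = √(6.3761 × 10⁻⁴) = 0.025251 rad s⁻¹ → T = 2π/N = 248.83 s = 4.1472 min ≈ 4.15 min.

4.15 min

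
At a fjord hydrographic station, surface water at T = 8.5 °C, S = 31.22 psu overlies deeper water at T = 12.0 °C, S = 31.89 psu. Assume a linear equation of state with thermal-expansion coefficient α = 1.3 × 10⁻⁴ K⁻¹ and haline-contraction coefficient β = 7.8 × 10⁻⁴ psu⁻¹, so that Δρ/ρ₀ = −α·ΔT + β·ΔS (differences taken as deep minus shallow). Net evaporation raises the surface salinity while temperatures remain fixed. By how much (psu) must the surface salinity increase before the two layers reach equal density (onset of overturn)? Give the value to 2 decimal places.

0.09 psu

Neutral buoyancy requires −α(T_deep − T_surf) + β(S_deep − S_surf′) = 0.
S_surf′ = S_deep − (α/β)·ΔT = 31.89 − (1.3 × 10⁻⁴/7.8 × 10⁻⁴)·(+3.5) = 31.3067 psu.
Increase required: 31.3067 − 31.22 = 0.0867 psu.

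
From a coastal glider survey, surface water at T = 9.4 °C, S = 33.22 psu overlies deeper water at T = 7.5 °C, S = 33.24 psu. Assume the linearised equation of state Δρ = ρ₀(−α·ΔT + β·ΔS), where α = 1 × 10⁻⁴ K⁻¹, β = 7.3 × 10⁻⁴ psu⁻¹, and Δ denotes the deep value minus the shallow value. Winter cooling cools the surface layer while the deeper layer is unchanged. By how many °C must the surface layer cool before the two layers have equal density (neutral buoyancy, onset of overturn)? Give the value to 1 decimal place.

2.0 °C

Neutral buoyancy requires Δρ = 0, i.e. −α(T_deep − T_surf′) + β(S_deep − S_surf) = 0.
T_surf′ = T_deep − (β/α)·ΔS = 7.5 − (7.3 × 10⁻⁴/1 × 10⁻⁴)·(+0.02) = 7.354 °C.
Cooling required: 9.4 − (7.354) = 2.046 °C.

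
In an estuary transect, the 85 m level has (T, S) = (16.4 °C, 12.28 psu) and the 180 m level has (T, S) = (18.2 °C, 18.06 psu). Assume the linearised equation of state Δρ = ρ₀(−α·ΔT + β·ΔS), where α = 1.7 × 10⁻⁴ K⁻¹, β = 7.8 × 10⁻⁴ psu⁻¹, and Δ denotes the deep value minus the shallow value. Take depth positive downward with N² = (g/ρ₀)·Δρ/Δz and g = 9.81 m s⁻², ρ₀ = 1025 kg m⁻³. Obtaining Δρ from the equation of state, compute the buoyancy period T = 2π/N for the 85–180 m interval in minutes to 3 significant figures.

5.03 min

ΔT = +1.8 K, ΔS = +5.78 psu (deep − shallow).
Δρ/ρ₀ = −αΔT + βΔS = -3.06 × 10⁻⁴ + 4.5084 × 10⁻³ = 4.2024 × 10⁻³, so Δρ ≈ 4.307 kg m⁻³.
N² = (g/ρ₀)·Δρ/Δz = g·(Δρ/ρ₀)/Δz = 9.81 × 4.2024 × 10⁻³ / 95 = 4.3395 × 10⁻⁴ s⁻².
N = √(4.3395 × 10⁻⁴) = 0.020831 rad s⁻¹ → T = 2π/N = 301.63 s = 5.0272 min ≈ 5.03 min.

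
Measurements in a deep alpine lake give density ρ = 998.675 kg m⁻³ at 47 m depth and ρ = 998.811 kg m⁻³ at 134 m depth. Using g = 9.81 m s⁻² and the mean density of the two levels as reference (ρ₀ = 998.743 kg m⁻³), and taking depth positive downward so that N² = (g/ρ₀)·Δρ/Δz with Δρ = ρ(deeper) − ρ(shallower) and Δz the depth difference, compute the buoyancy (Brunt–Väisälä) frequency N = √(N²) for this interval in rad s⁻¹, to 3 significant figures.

3.92 × 10⁻³ rad s⁻¹

Δρ = 998.811 − 998.675 = 0.136 kg m⁻³ over Δz = 134 − 47 = 87 m.
N² = (9.81/998.743) × (0.136/87) = 1.5354 × 10⁻⁵ s⁻².
N = √(1.5354 × 10⁻⁵) = 3.9184 × 10⁻³ rad s⁻¹ ≈ 3.92 × 10⁻³ rad s⁻¹.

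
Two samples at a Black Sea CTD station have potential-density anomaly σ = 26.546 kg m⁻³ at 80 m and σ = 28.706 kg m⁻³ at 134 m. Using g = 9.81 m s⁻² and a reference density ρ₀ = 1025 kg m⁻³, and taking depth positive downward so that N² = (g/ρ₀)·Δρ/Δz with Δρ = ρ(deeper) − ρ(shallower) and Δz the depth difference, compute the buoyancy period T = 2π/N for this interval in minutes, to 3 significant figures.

5.35 min

Δρ = 1028.706 − 1026.546 = 2.160 kg m⁻³ over Δz = 134 − 80 = 54 m.
N² = (9.81/1025) × (2.160/54) = 3.8283 × 10⁻⁴ s⁻².
N = √(3.8283 × 10⁻⁴) = 0.019566 rad s⁻¹, so T = 2π/N = 321.13 s = 5.3522 min ≈ 5.35 min.
A positive N² confirms static stability across the interval.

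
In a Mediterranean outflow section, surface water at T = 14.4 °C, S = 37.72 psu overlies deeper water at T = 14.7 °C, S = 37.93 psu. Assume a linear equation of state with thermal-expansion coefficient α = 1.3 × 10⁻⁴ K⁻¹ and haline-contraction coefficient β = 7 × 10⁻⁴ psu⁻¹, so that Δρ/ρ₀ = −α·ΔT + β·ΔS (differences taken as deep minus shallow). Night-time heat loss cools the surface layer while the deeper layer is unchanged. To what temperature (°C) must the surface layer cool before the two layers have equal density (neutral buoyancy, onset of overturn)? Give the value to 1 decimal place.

Neutral buoyancy requires Δρ = 0, i.e. −α(T_deep − T_surf′) + β(S_deep − S_surf) = 0.
T_surf′ = T_deep − (β/α)·ΔS = 14.7 − (7 × 10⁻⁴/1.3 × 10⁻⁴)·(+0.21) = 13.569 °C.
Cooling required: 14.4 − (13.569) = 0.831 °C.

13.6 °C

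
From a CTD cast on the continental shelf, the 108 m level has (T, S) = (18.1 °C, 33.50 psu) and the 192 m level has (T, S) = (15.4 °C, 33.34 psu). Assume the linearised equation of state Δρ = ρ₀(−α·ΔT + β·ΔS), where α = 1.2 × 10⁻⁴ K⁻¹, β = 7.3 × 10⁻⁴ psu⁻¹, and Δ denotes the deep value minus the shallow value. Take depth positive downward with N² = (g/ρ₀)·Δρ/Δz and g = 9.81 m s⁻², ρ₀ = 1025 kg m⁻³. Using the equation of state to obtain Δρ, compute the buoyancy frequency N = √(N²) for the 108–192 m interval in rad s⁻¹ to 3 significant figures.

4.92 × 10⁻³ rad s⁻¹

ΔT = -2.7 K, ΔS = -0.16 psu (deep − shallow).
Δρ/ρ₀ = −αΔT + βΔS = 3.24 × 10⁻⁴ − 1.168 × 10⁻⁴ = 2.072 × 10⁻⁴, so Δρ ≈ 0.2124 kg m⁻³.
N² = (g/ρ₀)·Δρ/Δz = g·(Δρ/ρ₀)/Δz = 9.81 × 2.072 × 10⁻⁴ / 84 = 2.4198 × 10⁻⁵ s⁻².
N = √(2.4198 × 10⁻⁵) = 4.9191 × 10⁻³ rad s⁻¹ ≈ 4.92 × 10⁻³ rad s⁻¹.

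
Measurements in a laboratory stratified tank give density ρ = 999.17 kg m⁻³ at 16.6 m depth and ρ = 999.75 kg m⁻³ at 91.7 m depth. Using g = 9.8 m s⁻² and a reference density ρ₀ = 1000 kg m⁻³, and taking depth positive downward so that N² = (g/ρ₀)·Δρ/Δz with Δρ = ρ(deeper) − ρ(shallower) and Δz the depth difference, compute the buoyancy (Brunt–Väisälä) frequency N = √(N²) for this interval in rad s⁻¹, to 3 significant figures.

8.70 × 10⁻³ rad s⁻¹

Δρ = 999.75 − 999.17 = 0.58 kg m⁻³ over Δz = 91.7 − 16.6 = 75.1 m.
N² = (9.8/1000) × (0.58/75.1) = 7.5686 × 10⁻⁵ s⁻².
N = √(7.5686 × 10⁻⁵) = 8.6998 × 10⁻³ rad s⁻¹ ≈ 8.70 × 10⁻³ rad s⁻¹.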